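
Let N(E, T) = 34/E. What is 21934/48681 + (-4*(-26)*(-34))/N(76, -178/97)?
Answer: -384752690/48681 ≈ -7903.5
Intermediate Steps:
21934/48681 + (-4*(-26)*(-34))/N(76, -178/97) = 21934/48681 + (-4*(-26)*(-34))/((34/76)) = 21934*(1/48681) + (104*(-34))/((34*(1/76))) = 21934/48681 - 3536/17/38 = 21934/48681 - 3536*38/17 = 21934/48681 - 7904 = -384752690/48681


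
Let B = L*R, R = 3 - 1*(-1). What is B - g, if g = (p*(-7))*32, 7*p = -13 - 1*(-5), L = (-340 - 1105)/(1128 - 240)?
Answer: -58277/222 ≈ -262.51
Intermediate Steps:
R = 4 (R = 3 + 1 = 4)
L = -1445/888 ≈ -1.6273
p = -8/7 (p = (-13 - 1*(-5))/7 = (-13 + 5)/7 = (1/7)*(-8) = -8/7 ≈ -1.1429)
B = -1445/222 (B = -1445/888*4 = -1445/222 ≈ -6.5090)
g = 256 (g = -8/7*(-7)*32 = 8*32 = 256)
B - g = -1445/222 - 1*256 = -1445/222 - 256 = -58277/222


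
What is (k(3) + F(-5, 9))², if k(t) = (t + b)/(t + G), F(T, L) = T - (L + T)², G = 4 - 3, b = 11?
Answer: 1225/4 ≈ 306.25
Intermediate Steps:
G = 1
k(t) = (11 + t)/(1 + t) (k(t) = (t + 11)/(t + 1) = (11 + t)/(1 + t))
(k(3) + F(-5, 9))² = ((11 + 3)/(1 + 3) + (-5 - (9 - 5)²))² = (14/4 + (-5 - 1*4²))² = ((¼)*14 + (-5 - 1*16))² = (7/2 + (-5 - 16))² = (7/2 - 21)² = (-35/2)² = 1225/4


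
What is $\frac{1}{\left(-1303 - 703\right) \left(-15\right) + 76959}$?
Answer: $\frac{1}{107049} \approx 9.3415 \cdot 10^{-6}$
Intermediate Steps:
$\frac{1}{\left(-1303 - 703\right) \left(-15\right) + 76959} = \frac{1}{\left(-2006\right) \left(-15\right) + 76959} = \frac{1}{30090 + 76959} = \frac{1}{107049}$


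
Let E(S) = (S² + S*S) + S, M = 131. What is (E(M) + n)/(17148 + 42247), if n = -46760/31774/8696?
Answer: 1189949353269/2051404585510 ≈ 0.58007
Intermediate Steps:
E(S) = S + 2*S² (E(S) = (S² + S²) + S = 2*S² + S = S + 2*S²)
n = -5845/34538338 (n = -46760*1/31774*(1/8696) = -23380/15887*1/8696 = -5845/34538338 ≈ -0.00016923)
(E(M) + n)/(17148 + 42247) = (131*(1 + 2*131) - 5845/34538338)/(17148 + 42247) = (131*(1 + 262) - 5845/34538338)/59395 = (131*263 - 5845/34538338)*(1/59395) = (34453 - 5845/34538338)*(1/59395) = (1189949353269/34538338)*(1/59395) = 1189949353269/2051404585510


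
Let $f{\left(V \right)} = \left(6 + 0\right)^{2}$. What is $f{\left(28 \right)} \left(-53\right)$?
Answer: $-1908$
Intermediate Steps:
$f{\left(V \right)} = 36$ ($f{\left(V \right)} = 6^{2} = 36$)
$f{\left(28 \right)} \left(-53\right) = 36 \left(-53\right) = -1908$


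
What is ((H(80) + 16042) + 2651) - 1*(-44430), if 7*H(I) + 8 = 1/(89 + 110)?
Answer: 87928748/1393 ≈ 63122.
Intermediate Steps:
H(I) = -1591/1393 (H(I) = -8/7 + 1/(7*(89 + 110)) = -8/7 + (⅐)/199 = -8/7 + (⅐)*(1/199) = -8/7 + 1/1393 = -1591/1393)
((H(80) + 16042) + 2651) - 1*(-44430) = ((-1591/1393 + 16042) + 2651) - 1*(-44430) = (22344915/1393 + 2651) + 44430 = 26037758/1393 + 44430 = 87928748/1393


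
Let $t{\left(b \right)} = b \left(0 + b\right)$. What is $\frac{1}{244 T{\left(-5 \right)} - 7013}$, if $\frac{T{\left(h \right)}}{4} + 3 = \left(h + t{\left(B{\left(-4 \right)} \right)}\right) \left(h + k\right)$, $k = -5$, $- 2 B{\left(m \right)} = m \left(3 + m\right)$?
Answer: $- \frac{1}{181} \approx -0.0055249$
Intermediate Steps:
$B{\left(m \right)} = - \frac{m \left(3 + m\right)}{2}$
$t{\left(b \right)} = b^{2}$ ($t{\left(b \right)} = b b = b^{2}$)
$T{\left(h \right)} = -12 + 4 \left(-5 + h\right) \left(4 + h\right)$ ($T{\left(h \right)} = -12 + 4 \left(h + \left(\left(- \frac{1}{2}\right) \left(-4\right) \left(3 - 4\right)\right)^{2}\right) \left(h - 5\right) = -12 + 4 \left(h + \left(\left(- \frac{1}{2}\right) \left(-4\right) \left(-1\right)\right)^{2}\right) \left(-5 + h\right) = -12 + 4 \left(h + \left(-2\right)^{2}\right) \left(-5 + h\right) = -12 + 4 \left(h + 4\right) \left(-5 + h\right) = -12 + 4 \left(4 + h\right) \left(-5 + h\right) = -12 + 4 \left(-5 + h\right) \left(4 + h\right)$)
$\frac{1}{244 T{\left(-5 \right)} - 7013} = \frac{1}{244 \left(-92 - -20 + 4 \left(-5\right)^{2}\right) - 7013} = \frac{1}{244 \left(-92 + 20 + 4 \cdot 25\right) - 7013} = \frac{1}{244 \left(-92 + 20 + 100\right) - 7013} = \frac{1}{244 \cdot 28 - 7013} = \frac{1}{6832 - 7013} = \frac{1}{-181} = - \frac{1}{181}$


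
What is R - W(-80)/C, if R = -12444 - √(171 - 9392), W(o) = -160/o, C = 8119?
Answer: -101032838/8119 - I*√9221 ≈ -12444.0 - 96.026*I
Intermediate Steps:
R = -12444 - I*√9221 (R = -12444 - √(-9221) = -12444 - I*√9221 ≈ -12444.0 - 96.026*I)
R - W(-80)/C = (-12444 - I*√9221) - (-160/(-80))/8119 = (-12444 - I*√9221) - (-160*(-1/80))/8119 = (-12444 - I*√9221) - 2/8119 = -101032838/8119 - I*√9221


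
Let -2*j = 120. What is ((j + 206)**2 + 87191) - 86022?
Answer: 22485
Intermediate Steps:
j = -60 (j = -1/2*120 = -60)
((j + 206)**2 + 87191) - 86022 = ((-60 + 206)**2 + 87191) - 86022 = (146**2 + 87191) - 86022 = (21316 + 87191) - 86022 = 108507 - 86022 = 22485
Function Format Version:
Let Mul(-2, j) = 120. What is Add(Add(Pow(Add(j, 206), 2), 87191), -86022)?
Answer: 22485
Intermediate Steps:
j = -60 (j = Mul(Rational(-1, 2), 120) = -60)
Add(Add(Pow(Add(j, 206), 2), 87191), -86022) = Add(Add(Pow(Add(-60, 206), 2), 87191), -86022) = Add(Add(Pow(146, 2), 87191), -86022) = Add(Add(21316, 87191), -86022) = Add(108507, -86022) = 22485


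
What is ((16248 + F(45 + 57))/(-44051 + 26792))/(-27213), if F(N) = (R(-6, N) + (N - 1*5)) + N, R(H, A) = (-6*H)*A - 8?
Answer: 20111/469669167 ≈ 4.2819e-5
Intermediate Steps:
R(H, A) = -8 - 6*A*H (R(H, A) = -6*A*H - 8 = -8 - 6*A*H)
F(N) = -13 + 38*N (F(N) = ((-8 - 6*N*(-6)) + (N - 1*5)) + N = ((-8 + 36*N) + (N - 5)) + N = ((-8 + 36*N) + (-5 + N)) + N = (-13 + 37*N) + N = -13 + 38*N)
((16248 + F(45 + 57))/(-44051 + 26792))/(-27213) = ((16248 + (-13 + 38*(45 + 57)))/(-44051 + 26792))/(-27213) = ((16248 + (-13 + 38*102))/(-17259))*(-1/27213) = ((16248 + (-13 + 3876))*(-1/17259))*(-1/27213) = ((16248 + 3863)*(-1/17259))*(-1/27213) = (20111*(-1/17259))*(-1/27213) = -20111/17259*(-1/27213) = 20111/469669167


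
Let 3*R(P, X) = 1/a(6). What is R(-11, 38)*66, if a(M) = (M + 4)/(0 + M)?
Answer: 66/5 ≈ 13.200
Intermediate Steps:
a(M) = (4 + M)/M
R(P, X) = 1/5 (R(P, X) = 1/(3*(((4 + 6)/6))) = 1/(3*(((1/6)*10))) = 1/(3*(5/3)) = (1/3)*(3/5) = 1/5)
R(-11, 38)*66 = (1/5)*66 = 66/5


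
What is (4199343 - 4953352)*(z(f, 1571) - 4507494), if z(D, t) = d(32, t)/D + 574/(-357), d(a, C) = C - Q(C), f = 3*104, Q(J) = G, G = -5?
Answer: 751110146800717/221 ≈ 3.3987e+12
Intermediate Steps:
Q(J) = -5
f = 312
d(a, C) = 5 + C (d(a, C) = C - 1*(-5) = C + 5 = 5 + C)
z(D, t) = -82/51 + (5 + t)/D (z(D, t) = (5 + t)/D + 574/(-357) = (5 + t)/D + 574*(-1/357) = (5 + t)/D - 82/51 = -82/51 + (5 + t)/D)
(4199343 - 4953352)*(z(f, 1571) - 4507494) = (4199343 - 4953352)*((5 + 1571 - 82/51*312)/312 - 4507494) = -754009*((5 + 1571 - 8528/17)/312 - 4507494) = -754009*((1/312)*(18264/17) - 4507494) = -754009*(761/221 - 4507494) = -754009*(-996155413/221) = 751110146800717/221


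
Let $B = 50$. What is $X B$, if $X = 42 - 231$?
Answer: $-9450$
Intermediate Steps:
$X = -189$ ($X = 42 - 231 = -189$)
$X B = \left(-189\right) 50 = -9450$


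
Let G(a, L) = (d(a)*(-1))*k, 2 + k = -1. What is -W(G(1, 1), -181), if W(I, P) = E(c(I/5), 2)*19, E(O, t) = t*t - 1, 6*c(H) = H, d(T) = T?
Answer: -57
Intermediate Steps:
c(H) = H/6
k = -3 (k = -2 - 1 = -3)
E(O, t) = -1 + t² (E(O, t) = t² - 1 = -1 + t²)
G(a, L) = 3*a (G(a, L) = (a*(-1))*(-3) = -a*(-3) = 3*a)
W(I, P) = 57 (W(I, P) = (-1 + 2²)*19 = (-1 + 4)*19 = 3*19 = 57)
-W(G(1, 1), -181) = -1*57 = -57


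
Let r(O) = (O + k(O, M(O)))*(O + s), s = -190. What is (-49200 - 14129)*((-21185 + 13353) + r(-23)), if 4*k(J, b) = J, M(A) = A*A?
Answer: 432727057/4 ≈ 1.0818e+8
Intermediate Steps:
M(A) = A**2
k(J, b) = J/4
r(O) = 5*O*(-190 + O)/4 (r(O) = (O + O/4)*(O - 190) = (5*O/4)*(-190 + O) = 5*O*(-190 + O)/4)
(-49200 - 14129)*((-21185 + 13353) + r(-23)) = (-49200 - 14129)*((-21185 + 13353) + (5/4)*(-23)*(-190 - 23)) = -63329*(-7832 + (5/4)*(-23)*(-213)) = -63329*(-7832 + 24495/4) = -63329*(-6833/4) = 432727057/4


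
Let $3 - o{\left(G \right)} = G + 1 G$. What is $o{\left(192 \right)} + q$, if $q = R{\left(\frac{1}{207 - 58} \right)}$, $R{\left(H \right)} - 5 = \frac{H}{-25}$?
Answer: $- \frac{1400601}{3725} \approx -376.0$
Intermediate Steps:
$o{\left(G \right)} = 3 - 2 G$ ($o{\left(G \right)} = 3 - \left(G + 1 G\right) = 3 - \left(G + G\right) = 3 - 2 G$)
$R{\left(H \right)} = 5 - \frac{H}{25}$ ($R{\left(H \right)} = 5 + \frac{H}{-25} = 5 + H \left(- \frac{1}{25}\right) = 5 - \frac{H}{25}$)
$q = \frac{18624}{3725}$ ($q = 5 - \frac{1}{25 \left(207 - 58\right)} = 5 - \frac{1}{25 \cdot 149} = 5 - \frac{1}{3725} = \frac{18624}{3725} \approx 4.9997$)
$o{\left(192 \right)} + q = \left(3 - 384\right) + \frac{18624}{3725} = -381 + \frac{18624}{3725} = - \frac{1400601}{3725}$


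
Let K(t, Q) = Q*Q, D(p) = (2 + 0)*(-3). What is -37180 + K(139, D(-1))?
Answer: -37144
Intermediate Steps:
D(p) = -6 (D(p) = 2*(-3) = -6)
K(t, Q) = Q²
-37180 + K(139, D(-1)) = -37180 + (-6)² = -37180 + 36 = -37144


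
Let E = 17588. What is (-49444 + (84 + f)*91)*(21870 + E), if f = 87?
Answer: -1336955414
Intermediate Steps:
(-49444 + (84 + f)*91)*(21870 + E) = (-49444 + (84 + 87)*91)*(21870 + 17588) = (-49444 + 171*91)*39458 = (-49444 + 15561)*39458 = -33883*39458 = -1336955414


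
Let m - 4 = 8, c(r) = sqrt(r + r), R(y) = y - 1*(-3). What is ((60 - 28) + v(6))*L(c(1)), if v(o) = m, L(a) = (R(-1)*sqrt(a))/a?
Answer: 44*2**(3/4) ≈ 73.999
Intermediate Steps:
R(y) = 3 + y (R(y) = y + 3 = 3 + y)
c(r) = sqrt(2)*sqrt(r) (c(r) = sqrt(2*r) = sqrt(2)*sqrt(r))
m = 12 (m = 4 + 8 = 12)
L(a) = 2/sqrt(a) (L(a) = ((3 - 1)*sqrt(a))/a = (2*sqrt(a))/a = 2/sqrt(a))
v(o) = 12
((60 - 28) + v(6))*L(c(1)) = ((60 - 28) + 12)*(2/sqrt(sqrt(2)*sqrt(1))) = (32 + 12)*(2/sqrt(sqrt(2)*1)) = 44*(2/sqrt(sqrt(2))) = 44*(2*(2**(3/4)/2)) = 44*2**(3/4)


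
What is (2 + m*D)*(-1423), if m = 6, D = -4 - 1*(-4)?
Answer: -2846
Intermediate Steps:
D = 0 (D = -4 + 4 = 0)
(2 + m*D)*(-1423) = (2 + 6*0)*(-1423) = (2 + 0)*(-1423) = 2*(-1423) = -2846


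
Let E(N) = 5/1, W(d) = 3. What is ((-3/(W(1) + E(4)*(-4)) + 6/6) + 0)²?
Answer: 400/289 ≈ 1.3841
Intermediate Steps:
E(N) = 5 (E(N) = 5*1 = 5)
((-3/(W(1) + E(4)*(-4)) + 6/6) + 0)² = ((-3/(3 + 5*(-4)) + 6/6) + 0)² = ((-3/(3 - 20) + 6*(⅙)) + 0)² = ((-3/(-17) + 1) + 0)² = ((-3*(-1/17) + 1) + 0)² = ((3/17 + 1) + 0)² = (20/17 + 0)² = (20/17)² = 400/289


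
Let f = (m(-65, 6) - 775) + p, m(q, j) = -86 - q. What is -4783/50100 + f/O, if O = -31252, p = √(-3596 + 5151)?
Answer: -27399679/391431300 - √1555/31252 ≈ -0.071260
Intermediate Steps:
p = √1555 ≈ 39.433
f = -796 + √1555 (f = ((-86 - 1*(-65)) - 775) + √1555 = ((-86 + 65) - 775) + √1555 = (-21 - 775) + √1555 = -796 + √1555 ≈ -756.57)
-4783/50100 + f/O = -4783/50100 + (-796 + √1555)/(-31252) = -4783*1/50100 + (-796 + √1555)*(-1/31252) = -4783/50100 + (199/7813 - √1555/31252) = -27399679/391431300 - √1555/31252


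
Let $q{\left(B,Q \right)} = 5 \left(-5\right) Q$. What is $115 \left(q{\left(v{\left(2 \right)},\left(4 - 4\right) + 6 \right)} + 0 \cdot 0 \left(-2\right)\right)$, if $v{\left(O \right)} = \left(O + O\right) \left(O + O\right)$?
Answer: $-17250$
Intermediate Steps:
$v{\left(O \right)} = 4 O^{2}$ ($v{\left(O \right)} = 2 O 2 O = 4 O^{2}$)
$q{\left(B,Q \right)} = - 25 Q$
$115 \left(q{\left(v{\left(2 \right)},\left(4 - 4\right) + 6 \right)} + 0 \cdot 0 \left(-2\right)\right) = 115 \left(- 25 \left(\left(4 - 4\right) + 6\right) + 0 \cdot 0 \left(-2\right)\right) = 115 \left(- 25 \left(0 + 6\right) + 0 \left(-2\right)\right) = 115 \left(\left(-25\right) 6 + 0\right) = 115 \left(-150 + 0\right) = 115 \left(-150\right) = -17250$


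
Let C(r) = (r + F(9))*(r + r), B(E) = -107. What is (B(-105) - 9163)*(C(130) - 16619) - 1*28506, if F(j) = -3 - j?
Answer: -130373976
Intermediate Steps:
C(r) = 2*r*(-12 + r) (C(r) = (r + (-3 - 1*9))*(r + r) = (r + (-3 - 9))*(2*r) = (r - 12)*(2*r) = (-12 + r)*(2*r) = 2*r*(-12 + r))
(B(-105) - 9163)*(C(130) - 16619) - 1*28506 = (-107 - 9163)*(2*130*(-12 + 130) - 16619) - 1*28506 = -9270*(2*130*118 - 16619) - 28506 = -9270*(30680 - 16619) - 28506 = -9270*14061 - 28506 = -130345470 - 28506 = -130373976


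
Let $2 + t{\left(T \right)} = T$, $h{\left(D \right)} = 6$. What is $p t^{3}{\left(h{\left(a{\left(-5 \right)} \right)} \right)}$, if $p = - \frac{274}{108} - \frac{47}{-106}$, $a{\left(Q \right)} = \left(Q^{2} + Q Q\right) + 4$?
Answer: $- \frac{191744}{1431} \approx -133.99$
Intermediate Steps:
$a{\left(Q \right)} = 4 + 2 Q^{2}$ ($a{\left(Q \right)} = \left(Q^{2} + Q^{2}\right) + 4 = 2 Q^{2} + 4 = 4 + 2 Q^{2}$)
$t{\left(T \right)} = -2 + T$
$p = - \frac{2996}{1431}$ ($p = \left(-274\right) \frac{1}{108} - - \frac{47}{106} = - \frac{137}{54} + \frac{47}{106} = - \frac{2996}{1431} \approx -2.0936$)
$p t^{3}{\left(h{\left(a{\left(-5 \right)} \right)} \right)} = - \frac{2996 \left(-2 + 6\right)^{3}}{1431} = - \frac{2996 \cdot 4^{3}}{1431} = \left(- \frac{2996}{1431}\right) 64 = - \frac{191744}{1431}$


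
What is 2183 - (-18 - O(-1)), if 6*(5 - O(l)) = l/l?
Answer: 13235/6 ≈ 2205.8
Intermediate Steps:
O(l) = 29/6 (O(l) = 5 - l/(6*l) = 5 - ⅙*1 = 5 - ⅙ = 29/6)
2183 - (-18 - O(-1)) = 2183 - (-18 - 1*29/6) = 2183 - (-18 - 29/6) = 2183 - 1*(-137/6) = 2183 + 137/6 = 13235/6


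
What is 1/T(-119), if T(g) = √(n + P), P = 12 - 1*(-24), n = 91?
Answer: √127/127 ≈ 0.088736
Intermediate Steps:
P = 36 (P = 12 + 24 = 36)
T(g) = √127 (T(g) = √(91 + 36) = √127)
1/T(-119) = 1/(√127) = √127/127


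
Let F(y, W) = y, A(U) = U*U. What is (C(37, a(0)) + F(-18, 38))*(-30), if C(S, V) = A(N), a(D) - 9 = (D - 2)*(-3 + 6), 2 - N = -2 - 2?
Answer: -540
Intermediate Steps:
N = 6 (N = 2 - (-2 - 2) = 2 - 1*(-4) = 2 + 4 = 6)
A(U) = U²
a(D) = 3 + 3*D (a(D) = 9 + (D - 2)*(-3 + 6) = 9 + (-2 + D)*3 = 9 + (-6 + 3*D) = 3 + 3*D)
C(S, V) = 36 (C(S, V) = 6² = 36)
(C(37, a(0)) + F(-18, 38))*(-30) = (36 - 18)*(-30) = 18*(-30) = -540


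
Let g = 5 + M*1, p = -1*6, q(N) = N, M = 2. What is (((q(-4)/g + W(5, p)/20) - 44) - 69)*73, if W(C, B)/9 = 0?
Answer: -58035/7 ≈ -8290.7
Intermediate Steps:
p = -6
W(C, B) = 0 (W(C, B) = 9*0 = 0)
g = 7 (g = 5 + 2*1 = 5 + 2 = 7)
(((q(-4)/g + W(5, p)/20) - 44) - 69)*73 = (((-4/7 + 0/20) - 44) - 69)*73 = (((-4*1/7 + 0*(1/20)) - 44) - 69)*73 = (((-4/7 + 0) - 44) - 69)*73 = ((-4/7 - 44) - 69)*73 = (-312/7 - 69)*73 = -795/7*73 = -58035/7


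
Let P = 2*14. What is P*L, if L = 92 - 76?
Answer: 448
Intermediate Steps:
L = 16
P = 28
P*L = 28*16 = 448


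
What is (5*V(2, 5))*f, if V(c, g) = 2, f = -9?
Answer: -90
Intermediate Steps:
(5*V(2, 5))*f = (5*2)*(-9) = 10*(-9) = -90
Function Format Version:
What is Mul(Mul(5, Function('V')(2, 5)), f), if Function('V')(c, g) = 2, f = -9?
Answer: -90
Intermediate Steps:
Mul(Mul(5, Function('V')(2, 5)), f) = Mul(Mul(5, 2), -9) = Mul(10, -9) = -90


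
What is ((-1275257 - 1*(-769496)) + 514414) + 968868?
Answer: 977521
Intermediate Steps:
((-1275257 - 1*(-769496)) + 514414) + 968868 = ((-1275257 + 769496) + 514414) + 968868 = (-505761 + 514414) + 968868 = 8653 + 968868 = 977521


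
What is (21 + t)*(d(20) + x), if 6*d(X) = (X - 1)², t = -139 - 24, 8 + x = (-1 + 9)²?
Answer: -49487/3 ≈ -16496.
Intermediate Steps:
x = 56 (x = -8 + (-1 + 9)² = -8 + 8² = -8 + 64 = 56)
t = -163
d(X) = (-1 + X)²/6 (d(X) = (X - 1)²/6 = (-1 + X)²/6)
(21 + t)*(d(20) + x) = (21 - 163)*((-1 + 20)²/6 + 56) = -142*((⅙)*19² + 56) = -142*((⅙)*361 + 56) = -142*(361/6 + 56) = -142*697/6 = -49487/3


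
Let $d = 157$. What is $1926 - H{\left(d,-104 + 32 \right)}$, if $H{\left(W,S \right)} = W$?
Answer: $1769$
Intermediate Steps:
$1926 - H{\left(d,-104 + 32 \right)} = 1926 - 157 = 1769$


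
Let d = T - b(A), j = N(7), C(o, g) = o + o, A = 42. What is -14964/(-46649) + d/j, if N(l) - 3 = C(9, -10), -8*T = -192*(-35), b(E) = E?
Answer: -1944294/46649 ≈ -41.679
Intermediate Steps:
C(o, g) = 2*o
T = -840 (T = -(-24)*(-35) = -⅛*6720 = -840)
N(l) = 21 (N(l) = 3 + 2*9 = 3 + 18 = 21)
j = 21
d = -882 (d = -840 - 1*42 = -840 - 42 = -882)
-14964/(-46649) + d/j = -14964/(-46649) - 882/21 = -14964*(-1/46649) - 882*1/21 = 14964/46649 - 42 = -1944294/46649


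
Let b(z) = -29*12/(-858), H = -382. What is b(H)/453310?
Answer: 29/32411665 ≈ 8.9474e-7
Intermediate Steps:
b(z) = 58/143 (b(z) = -348*(-1/858) = 58/143)
b(H)/453310 = (58/143)/453310 = (58/143)*(1/453310) = 29/32411665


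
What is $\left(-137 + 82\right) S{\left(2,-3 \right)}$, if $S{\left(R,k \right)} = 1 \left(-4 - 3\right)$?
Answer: $385$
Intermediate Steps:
$S{\left(R,k \right)} = -7$ ($S{\left(R,k \right)} = 1 \left(-7\right) = -7$)
$\left(-137 + 82\right) S{\left(2,-3 \right)} = \left(-137 + 82\right) \left(-7\right) = \left(-55\right) \left(-7\right) = 385$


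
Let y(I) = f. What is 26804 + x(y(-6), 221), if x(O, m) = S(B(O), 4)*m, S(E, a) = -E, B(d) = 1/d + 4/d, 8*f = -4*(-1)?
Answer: 24594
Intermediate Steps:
f = ½ (f = (-4*(-1))/8 = (⅛)*4 = ½ ≈ 0.50000)
B(d) = 5/d (B(d) = 1/d + 4/d = 5/d)
y(I) = ½
x(O, m) = -5*m/O (x(O, m) = (-5/O)*m = -5*m/O)
26804 + x(y(-6), 221) = 26804 - 5*221/½ = 26804 - 5*221*2 = 26804 - 2210 = 24594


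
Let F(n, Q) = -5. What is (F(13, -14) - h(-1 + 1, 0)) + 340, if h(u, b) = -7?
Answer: 342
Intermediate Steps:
(F(13, -14) - h(-1 + 1, 0)) + 340 = (-5 - 1*(-7)) + 340 = (-5 + 7) + 340 = 2 + 340 = 342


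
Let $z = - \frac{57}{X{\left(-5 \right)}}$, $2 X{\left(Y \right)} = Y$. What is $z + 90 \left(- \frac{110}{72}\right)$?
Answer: $- \frac{1147}{10} \approx -114.7$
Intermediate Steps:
$X{\left(Y \right)} = \frac{Y}{2}$
$z = \frac{114}{5}$ ($z = - \frac{57}{\frac{1}{2} \left(-5\right)} = - \frac{57}{- \frac{5}{2}} = \left(-57\right) \left(- \frac{2}{5}\right) = \frac{114}{5} \approx 22.8$)
$z + 90 \left(- \frac{110}{72}\right) = \frac{114}{5} + 90 \left(- \frac{110}{72}\right) = \frac{114}{5} + 90 \left(\left(-110\right) \frac{1}{72}\right) = \frac{114}{5} + 90 \left(- \frac{55}{36}\right) = \frac{114}{5} - \frac{275}{2} = - \frac{1147}{10}$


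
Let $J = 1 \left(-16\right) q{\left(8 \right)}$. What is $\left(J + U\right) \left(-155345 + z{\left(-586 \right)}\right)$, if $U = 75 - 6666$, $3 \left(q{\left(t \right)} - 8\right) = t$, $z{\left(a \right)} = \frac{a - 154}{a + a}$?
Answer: $\frac{923290031500}{879} \approx 1.0504 \cdot 10^{9}$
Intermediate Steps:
$z{\left(a \right)} = \frac{-154 + a}{2 a}$
$q{\left(t \right)} = 8 + \frac{t}{3}$
$J = - \frac{512}{3}$ ($J = 1 \left(-16\right) \left(8 + \frac{1}{3} \cdot 8\right) = - 16 \left(8 + \frac{8}{3}\right) = \left(-16\right) \frac{32}{3} = - \frac{512}{3} \approx -170.67$)
$U = -6591$ ($U = 75 - 6666 = -6591$)
$\left(J + U\right) \left(-155345 + z{\left(-586 \right)}\right) = \left(- \frac{512}{3} - 6591\right) \left(-155345 + \frac{-154 - 586}{2 \left(-586\right)}\right) = - \frac{20285 \left(-155345 + \frac{1}{2} \left(- \frac{1}{586}\right) \left(-740\right)\right)}{3} = - \frac{20285 \left(-155345 + \frac{185}{293}\right)}{3} = \left(- \frac{20285}{3}\right) \left(- \frac{45515900}{293}\right) = \frac{923290031500}{879}$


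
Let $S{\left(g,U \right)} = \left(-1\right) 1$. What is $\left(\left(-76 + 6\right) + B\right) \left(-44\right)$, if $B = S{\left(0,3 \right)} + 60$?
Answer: $484$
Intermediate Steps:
$S{\left(g,U \right)} = -1$
$B = 59$ ($B = -1 + 60 = 59$)
$\left(\left(-76 + 6\right) + B\right) \left(-44\right) = \left(\left(-76 + 6\right) + 59\right) \left(-44\right) = \left(-70 + 59\right) \left(-44\right) = \left(-11\right) \left(-44\right) = 484$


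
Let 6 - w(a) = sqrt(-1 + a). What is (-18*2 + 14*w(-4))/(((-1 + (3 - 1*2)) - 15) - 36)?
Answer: -16/17 + 14*I*sqrt(5)/51 ≈ -0.94118 + 0.61382*I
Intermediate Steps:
w(a) = 6 - sqrt(-1 + a)
(-18*2 + 14*w(-4))/(((-1 + (3 - 1*2)) - 15) - 36) = (-18*2 + 14*(6 - sqrt(-1 - 4)))/(((-1 + (3 - 1*2)) - 15) - 36) = (-36 + 14*(6 - sqrt(-5)))/(((-1 + (3 - 2)) - 15) - 36) = (-36 + 14*(6 - I*sqrt(5)))/(((-1 + 1) - 15) - 36) = (-36 + 14*(6 - I*sqrt(5)))/((0 - 15) - 36) = (-36 + (84 - 14*I*sqrt(5)))/(-15 - 36) = (48 - 14*I*sqrt(5))/(-51) = (48 - 14*I*sqrt(5))*(-1/51) = -16/17 + 14*I*sqrt(5)/51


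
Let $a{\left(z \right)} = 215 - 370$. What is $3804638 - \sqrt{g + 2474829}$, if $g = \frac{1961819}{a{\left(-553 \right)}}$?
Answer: $3804638 - \frac{2 \sqrt{14788421195}}{155} \approx 3.8031 \cdot 10^{6}$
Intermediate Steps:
$a{\left(z \right)} = -155$
$g = - \frac{1961819}{155}$ ($g = \frac{1961819}{-155} = 1961819 \left(- \frac{1}{155}\right) = - \frac{1961819}{155} \approx -12657.0$)
$3804638 - \sqrt{g + 2474829} = 3804638 - \sqrt{- \frac{1961819}{155} + 2474829} = 3804638 - \sqrt{\frac{381636676}{155}} = 3804638 - \frac{2 \sqrt{14788421195}}{155}$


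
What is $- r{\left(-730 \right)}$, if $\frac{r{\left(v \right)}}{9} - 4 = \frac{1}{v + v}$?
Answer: $- \frac{52551}{1460} \approx -35.994$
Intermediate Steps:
$r{\left(v \right)} = 36 + \frac{9}{2 v}$ ($r{\left(v \right)} = 36 + \frac{9}{v + v} = 36 + \frac{9}{2 v}$)
$- r{\left(-730 \right)} = - (36 + \frac{9}{2 \left(-730\right)}) = - (36 + \frac{9}{2} \left(- \frac{1}{730}\right)) = - (36 - \frac{9}{1460}) = \left(-1\right) \frac{52551}{1460} = - \frac{52551}{1460}$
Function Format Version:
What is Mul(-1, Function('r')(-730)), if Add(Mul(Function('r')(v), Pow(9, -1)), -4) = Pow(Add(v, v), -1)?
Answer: Rational(-52551, 1460) ≈ -35.994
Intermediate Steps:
Function('r')(v) = Add(36, Mul(Rational(9, 2), Pow(v, -1))) (Function('r')(v) = Add(36, Mul(9, Pow(Add(v, v), -1))) = Add(36, Mul(9, Pow(Mul(2, v), -1))) = Add(36, Mul(9, Mul(Rational(1, 2), Pow(v, -1)))) = Add(36, Mul(Rational(9, 2), Pow(v, -1))))
Mul(-1, Function('r')(-730)) = Mul(-1, Add(36, Mul(Rational(9, 2), Pow(-730, -1)))) = Mul(-1, Add(36, Mul(Rational(9, 2), Rational(-1, 730)))) = Mul(-1, Add(36, Rational(-9, 1460))) = Mul(-1, Rational(52551, 1460)) = Rational(-52551, 1460)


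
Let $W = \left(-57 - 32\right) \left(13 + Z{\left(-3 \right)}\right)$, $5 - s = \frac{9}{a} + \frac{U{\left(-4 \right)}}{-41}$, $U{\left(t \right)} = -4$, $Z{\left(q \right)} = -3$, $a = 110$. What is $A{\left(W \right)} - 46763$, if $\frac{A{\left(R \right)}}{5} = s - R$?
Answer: $- \frac{38144585}{902} \approx -42289.0$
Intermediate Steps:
$s = \frac{21741}{4510}$ ($s = 5 - \left(\frac{9}{110} - \frac{4}{-41}\right) = 5 - \left(9 \cdot \frac{1}{110} - - \frac{4}{41}\right) = 5 - \left(\frac{9}{110} + \frac{4}{41}\right) = 5 - \frac{809}{4510} = \frac{21741}{4510} \approx 4.8206$)
$W = -890$ ($W = \left(-57 - 32\right) \left(13 - 3\right) = \left(-89\right) 10 = -890$)
$A{\left(R \right)} = \frac{21741}{902} - 5 R$ ($A{\left(R \right)} = 5 \left(\frac{21741}{4510} - R\right) = \frac{21741}{902} - 5 R$)
$A{\left(W \right)} - 46763 = \left(\frac{21741}{902} - -4450\right) - 46763 = \left(\frac{21741}{902} + 4450\right) - 46763 = \frac{4035641}{902} - 46763 = - \frac{38144585}{902}$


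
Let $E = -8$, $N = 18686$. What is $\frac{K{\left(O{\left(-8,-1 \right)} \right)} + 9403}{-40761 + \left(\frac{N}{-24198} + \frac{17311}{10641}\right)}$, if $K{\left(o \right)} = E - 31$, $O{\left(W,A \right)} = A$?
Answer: $- \frac{133952497564}{583075958597} \approx -0.22973$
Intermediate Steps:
$K{\left(o \right)} = -39$ ($K{\left(o \right)} = -8 - 31 = -39$)
$\frac{K{\left(O{\left(-8,-1 \right)} \right)} + 9403}{-40761 + \left(\frac{N}{-24198} + \frac{17311}{10641}\right)} = \frac{-39 + 9403}{-40761 + \left(\frac{18686}{-24198} + \frac{17311}{10641}\right)} = \frac{9364}{-40761 + \left(18686 \left(- \frac{1}{24198}\right) + 17311 \cdot \frac{1}{10641}\right)} = \frac{9364}{-40761 + \left(- \frac{9343}{12099} + \frac{17311}{10641}\right)} = \frac{9364}{-40761 + \frac{12225214}{14305051}} = \frac{9364}{- \frac{583075958597}{14305051}} = 9364 \left(- \frac{14305051}{583075958597}\right) = - \frac{133952497564}{583075958597}$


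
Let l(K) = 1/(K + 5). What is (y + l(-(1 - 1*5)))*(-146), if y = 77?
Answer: -101324/9 ≈ -11258.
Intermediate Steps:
l(K) = 1/(5 + K)
(y + l(-(1 - 1*5)))*(-146) = (77 + 1/(5 - (1 - 1*5)))*(-146) = (77 + 1/(5 - (1 - 5)))*(-146) = (77 + 1/(5 - 1*(-4)))*(-146) = (77 + 1/(5 + 4))*(-146) = (77 + 1/9)*(-146) = (77 + ⅑)*(-146) = (694/9)*(-146) = -101324/9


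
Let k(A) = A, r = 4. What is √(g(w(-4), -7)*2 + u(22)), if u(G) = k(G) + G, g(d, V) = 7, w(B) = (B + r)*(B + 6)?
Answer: √58 ≈ 7.6158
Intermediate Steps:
w(B) = (4 + B)*(6 + B) (w(B) = (B + 4)*(B + 6) = (4 + B)*(6 + B))
u(G) = 2*G (u(G) = G + G = 2*G)
√(g(w(-4), -7)*2 + u(22)) = √(7*2 + 2*22) = √(14 + 44) = √58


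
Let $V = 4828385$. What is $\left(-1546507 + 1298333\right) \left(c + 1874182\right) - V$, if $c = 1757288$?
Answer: $-901241264165$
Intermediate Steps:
$\left(-1546507 + 1298333\right) \left(c + 1874182\right) - V = \left(-1546507 + 1298333\right) \left(1757288 + 1874182\right) - 4828385 = \left(-248174\right) 3631470 - 4828385 = -901236435780 - 4828385 = -901241264165$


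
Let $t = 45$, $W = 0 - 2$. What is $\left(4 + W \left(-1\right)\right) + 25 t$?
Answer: $1131$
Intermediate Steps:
$W = -2$
$\left(4 + W \left(-1\right)\right) + 25 t = \left(4 - -2\right) + 25 \cdot 45 = \left(4 + 2\right) + 1125 = 6 + 1125 = 1131$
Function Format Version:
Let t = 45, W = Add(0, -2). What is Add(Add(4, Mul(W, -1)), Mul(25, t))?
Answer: 1131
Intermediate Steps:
W = -2
Add(Add(4, Mul(W, -1)), Mul(25, t)) = Add(Add(4, Mul(-2, -1)), Mul(25, 45)) = Add(Add(4, 2), 1125) = Add(6, 1125) = 1131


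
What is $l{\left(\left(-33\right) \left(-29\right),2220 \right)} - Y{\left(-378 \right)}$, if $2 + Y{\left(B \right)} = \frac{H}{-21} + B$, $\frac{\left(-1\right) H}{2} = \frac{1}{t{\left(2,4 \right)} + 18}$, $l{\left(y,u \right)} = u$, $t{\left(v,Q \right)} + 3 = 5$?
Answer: $\frac{545999}{210} \approx 2600.0$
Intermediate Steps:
$t{\left(v,Q \right)} = 2$ ($t{\left(v,Q \right)} = -3 + 5 = 2$)
$H = - \frac{1}{10}$ ($H = - \frac{2}{2 + 18} = - \frac{2}{20} = \left(-2\right) \frac{1}{20} = - \frac{1}{10} \approx -0.1$)
$Y{\left(B \right)} = - \frac{419}{210} + B$ ($Y{\left(B \right)} = -2 + \left(- \frac{1}{10 \left(-21\right)} + B\right) = -2 + \left(\left(- \frac{1}{10}\right) \left(- \frac{1}{21}\right) + B\right) = -2 + \left(\frac{1}{210} + B\right) = - \frac{419}{210} + B$)
$l{\left(\left(-33\right) \left(-29\right),2220 \right)} - Y{\left(-378 \right)} = 2220 - \left(- \frac{419}{210} - 378\right) = 2220 - - \frac{79799}{210} = 2220 + \frac{79799}{210} = \frac{545999}{210}$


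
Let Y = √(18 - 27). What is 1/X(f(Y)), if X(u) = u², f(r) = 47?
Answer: 1/2209 ≈ 0.00045269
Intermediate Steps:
Y = 3*I (Y = √(-9) = 3*I ≈ 3.0*I)
1/X(f(Y)) = 1/(47²) = 1/2209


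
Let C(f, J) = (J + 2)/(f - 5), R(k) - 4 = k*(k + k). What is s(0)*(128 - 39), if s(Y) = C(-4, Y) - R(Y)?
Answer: -3382/9 ≈ -375.78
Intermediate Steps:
R(k) = 4 + 2*k**2 (R(k) = 4 + k*(k + k) = 4 + k*(2*k) = 4 + 2*k**2)
C(f, J) = (2 + J)/(-5 + f)
s(Y) = -38/9 - 2*Y**2 - Y/9 (s(Y) = (2 + Y)/(-5 - 4) - (4 + 2*Y**2) = (2 + Y)/(-9) + (-4 - 2*Y**2) = -(2 + Y)/9 + (-4 - 2*Y**2) = (-2/9 - Y/9) + (-4 - 2*Y**2) = -38/9 - 2*Y**2 - Y/9)
s(0)*(128 - 39) = (-38/9 - 2*0**2 - 1/9*0)*(128 - 39) = (-38/9 - 2*0 + 0)*89 = (-38/9 + 0 + 0)*89 = -38/9*89 = -3382/9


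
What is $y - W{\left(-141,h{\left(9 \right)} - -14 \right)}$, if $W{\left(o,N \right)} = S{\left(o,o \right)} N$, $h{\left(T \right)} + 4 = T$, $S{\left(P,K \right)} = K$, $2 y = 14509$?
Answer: $\frac{19867}{2} \approx 9933.5$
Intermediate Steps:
$y = \frac{14509}{2}$ ($y = \frac{1}{2} \cdot 14509 = \frac{14509}{2} \approx 7254.5$)
$h{\left(T \right)} = -4 + T$
$W{\left(o,N \right)} = N o$ ($W{\left(o,N \right)} = o N = N o$)
$y - W{\left(-141,h{\left(9 \right)} - -14 \right)} = \frac{14509}{2} - \left(\left(-4 + 9\right) - -14\right) \left(-141\right) = \frac{14509}{2} - \left(5 + 14\right) \left(-141\right) = \frac{14509}{2} - 19 \left(-141\right) = \frac{14509}{2} - -2679 = \frac{14509}{2} + 2679 = \frac{19867}{2}$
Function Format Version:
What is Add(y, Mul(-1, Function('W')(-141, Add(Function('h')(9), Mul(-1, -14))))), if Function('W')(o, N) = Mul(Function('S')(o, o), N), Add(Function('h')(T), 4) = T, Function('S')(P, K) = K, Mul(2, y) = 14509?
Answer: Rational(19867, 2) ≈ 9933.5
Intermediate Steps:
y = Rational(14509, 2) (y = Mul(Rational(1, 2), 14509) = Rational(14509, 2) ≈ 7254.5)
Function('h')(T) = Add(-4, T)
Function('W')(o, N) = Mul(N, o) (Function('W')(o, N) = Mul(o, N) = Mul(N, o))
Add(y, Mul(-1, Function('W')(-141, Add(Function('h')(9), Mul(-1, -14))))) = Add(Rational(14509, 2), Mul(-1, Mul(Add(Add(-4, 9), Mul(-1, -14)), -141))) = Add(Rational(14509, 2), Mul(-1, Mul(Add(5, 14), -141))) = Add(Rational(14509, 2), Mul(-1, Mul(19, -141))) = Add(Rational(14509, 2), Mul(-1, -2679)) = Add(Rational(14509, 2), 2679) = Rational(19867, 2)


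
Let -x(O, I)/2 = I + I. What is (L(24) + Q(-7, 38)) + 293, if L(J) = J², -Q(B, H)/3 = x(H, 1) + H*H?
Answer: -3451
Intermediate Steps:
x(O, I) = -4*I (x(O, I) = -2*(I + I) = -4*I)
Q(B, H) = 12 - 3*H² (Q(B, H) = -3*(-4*1 + H*H) = -3*(-4 + H²) = 12 - 3*H²)
(L(24) + Q(-7, 38)) + 293 = (24² + (12 - 3*38²)) + 293 = (576 + (12 - 3*1444)) + 293 = (576 + (12 - 4332)) + 293 = (576 - 4320) + 293 = -3744 + 293 = -3451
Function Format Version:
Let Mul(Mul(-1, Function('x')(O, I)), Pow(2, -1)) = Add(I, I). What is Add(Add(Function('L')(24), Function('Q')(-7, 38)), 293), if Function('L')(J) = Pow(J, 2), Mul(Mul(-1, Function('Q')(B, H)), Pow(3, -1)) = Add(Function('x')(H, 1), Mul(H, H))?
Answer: -3451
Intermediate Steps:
Function('x')(O, I) = Mul(-4, I) (Function('x')(O, I) = Mul(-2, Add(I, I)) = Mul(-2, Mul(2, I)) = Mul(-4, I))
Function('Q')(B, H) = Add(12, Mul(-3, Pow(H, 2))) (Function('Q')(B, H) = Mul(-3, Add(Mul(-4, 1), Mul(H, H))) = Mul(-3, Add(-4, Pow(H, 2))) = Add(12, Mul(-3, Pow(H, 2))))
Add(Add(Function('L')(24), Function('Q')(-7, 38)), 293) = Add(Add(Pow(24, 2), Add(12, Mul(-3, Pow(38, 2)))), 293) = Add(Add(576, Add(12, Mul(-3, 1444))), 293) = Add(Add(576, Add(12, -4332)), 293) = Add(Add(576, -4320), 293) = Add(-3744, 293) = -3451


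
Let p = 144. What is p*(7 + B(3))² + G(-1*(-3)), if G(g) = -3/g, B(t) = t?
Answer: 14399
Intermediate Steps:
p*(7 + B(3))² + G(-1*(-3)) = 144*(7 + 3)² - 3/((-1*(-3))) = 144*10² - 3/3 = 144*100 - 3*⅓ = 14400 - 1 = 14399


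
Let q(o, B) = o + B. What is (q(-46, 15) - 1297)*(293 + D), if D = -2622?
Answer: 3092912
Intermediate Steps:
q(o, B) = B + o
(q(-46, 15) - 1297)*(293 + D) = ((15 - 46) - 1297)*(293 - 2622) = (-31 - 1297)*(-2329) = -1328*(-2329) = 3092912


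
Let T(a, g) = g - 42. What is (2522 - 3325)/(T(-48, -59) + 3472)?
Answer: -803/3371 ≈ -0.23821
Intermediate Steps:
T(a, g) = -42 + g
(2522 - 3325)/(T(-48, -59) + 3472) = (2522 - 3325)/((-42 - 59) + 3472) = -803/(-101 + 3472) = -803/3371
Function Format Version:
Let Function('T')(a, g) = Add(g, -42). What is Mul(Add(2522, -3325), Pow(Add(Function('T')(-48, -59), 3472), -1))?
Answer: Rational(-803, 3371) ≈ -0.23821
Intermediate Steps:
Function('T')(a, g) = Add(-42, g)
Mul(Add(2522, -3325), Pow(Add(Function('T')(-48, -59), 3472), -1)) = Mul(Add(2522, -3325), Pow(Add(Add(-42, -59), 3472), -1)) = Mul(-803, Pow(Add(-101, 3472), -1)) = Mul(-803, Pow(3371, -1)) = Mul(-803, Rational(1, 3371)) = Rational(-803, 3371)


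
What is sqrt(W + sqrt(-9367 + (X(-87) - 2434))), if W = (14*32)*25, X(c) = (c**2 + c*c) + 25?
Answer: sqrt(11200 + 41*sqrt(2)) ≈ 106.10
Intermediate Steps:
X(c) = 25 + 2*c**2 (X(c) = (c**2 + c**2) + 25 = 2*c**2 + 25 = 25 + 2*c**2)
W = 11200 (W = 448*25 = 11200)
sqrt(W + sqrt(-9367 + (X(-87) - 2434))) = sqrt(11200 + sqrt(-9367 + ((25 + 2*(-87)**2) - 2434))) = sqrt(11200 + sqrt(-9367 + ((25 + 2*7569) - 2434))) = sqrt(11200 + sqrt(-9367 + ((25 + 15138) - 2434))) = sqrt(11200 + sqrt(-9367 + (15163 - 2434))) = sqrt(11200 + sqrt(-9367 + 12729)) = sqrt(11200 + sqrt(3362)) = sqrt(11200 + 41*sqrt(2))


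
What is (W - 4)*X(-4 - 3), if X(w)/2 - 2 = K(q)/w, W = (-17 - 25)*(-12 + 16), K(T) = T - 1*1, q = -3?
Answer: -6192/7 ≈ -884.57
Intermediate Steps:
K(T) = -1 + T (K(T) = T - 1 = -1 + T)
W = -168 (W = -42*4 = -168)
X(w) = 4 - 8/w (X(w) = 4 + 2*((-1 - 3)/w) = 4 + 2*(-4/w) = 4 - 8/w)
(W - 4)*X(-4 - 3) = (-168 - 4)*(4 - 8/(-4 - 3)) = -172*(4 - 8/(-7)) = -172*(4 - 8*(-⅐)) = -172*(4 + 8/7) = -172*36/7 = -6192/7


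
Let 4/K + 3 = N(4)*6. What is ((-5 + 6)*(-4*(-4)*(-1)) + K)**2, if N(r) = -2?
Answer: 59536/225 ≈ 264.60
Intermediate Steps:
K = -4/15 (K = 4/(-3 - 2*6) = 4/(-3 - 12) = 4/(-15) = 4*(-1/15) = -4/15 ≈ -0.26667)
((-5 + 6)*(-4*(-4)*(-1)) + K)**2 = ((-5 + 6)*(-4*(-4)*(-1)) - 4/15)**2 = (1*(16*(-1)) - 4/15)**2 = (1*(-16) - 4/15)**2 = (-16 - 4/15)**2 = (-244/15)**2 = 59536/225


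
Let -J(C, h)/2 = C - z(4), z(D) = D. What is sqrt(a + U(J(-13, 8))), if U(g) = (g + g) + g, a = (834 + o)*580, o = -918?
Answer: 3*I*sqrt(5402) ≈ 220.49*I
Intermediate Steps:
J(C, h) = 8 - 2*C (J(C, h) = -2*(C - 1*4) = -2*(C - 4) = -2*(-4 + C) = 8 - 2*C)
a = -48720 (a = (834 - 918)*580 = -84*580 = -48720)
U(g) = 3*g (U(g) = 2*g + g = 3*g)
sqrt(a + U(J(-13, 8))) = sqrt(-48720 + 3*(8 - 2*(-13))) = sqrt(-48720 + 3*(8 + 26)) = sqrt(-48720 + 3*34) = sqrt(-48720 + 102) = sqrt(-48618) = 3*I*sqrt(5402)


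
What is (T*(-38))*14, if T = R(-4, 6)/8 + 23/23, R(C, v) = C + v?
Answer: -665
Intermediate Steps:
T = 5/4 (T = (-4 + 6)/8 + 23/23 = 2*(1/8) + 23*(1/23) = 1/4 + 1 = 5/4 ≈ 1.2500)
(T*(-38))*14 = ((5/4)*(-38))*14 = -95/2*14 = -665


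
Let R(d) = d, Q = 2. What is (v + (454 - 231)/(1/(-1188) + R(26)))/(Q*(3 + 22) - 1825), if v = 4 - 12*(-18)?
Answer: -7060064/54824425 ≈ -0.12878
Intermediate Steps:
v = 220 (v = 4 + 216 = 220)
(v + (454 - 231)/(1/(-1188) + R(26)))/(Q*(3 + 22) - 1825) = (220 + (454 - 231)/(1/(-1188) + 26))/(2*(3 + 22) - 1825) = (220 + 223/(-1/1188 + 26))/(2*25 - 1825) = (220 + 223/(30887/1188))/(50 - 1825) = (220 + 223*(1188/30887))/(-1775) = (220 + 264924/30887)*(-1/1775) = (7060064/30887)*(-1/1775) = -7060064/54824425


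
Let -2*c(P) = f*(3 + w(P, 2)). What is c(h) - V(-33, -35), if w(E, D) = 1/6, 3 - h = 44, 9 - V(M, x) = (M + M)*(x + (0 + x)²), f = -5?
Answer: -942493/12 ≈ -78541.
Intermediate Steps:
V(M, x) = 9 - 2*M*(x + x²) (V(M, x) = 9 - (M + M)*(x + (0 + x)²) = 9 - 2*M*(x + x²))
h = -41 (h = 3 - 1*44 = 3 - 44 = -41)
w(E, D) = ⅙
c(P) = 95/12 (c(P) = -(-5)*(3 + ⅙)/2 = -(-5)*19/(2*6) = -½*(-95/6) = 95/12)
c(h) - V(-33, -35) = 95/12 - (9 - 2*(-33)*(-35) - 2*(-33)*(-35)²) = 95/12 - (9 - 2310 - 2*(-33)*1225) = 95/12 - (9 - 2310 + 80850) = 95/12 - 1*78549 = 95/12 - 78549 = -942493/12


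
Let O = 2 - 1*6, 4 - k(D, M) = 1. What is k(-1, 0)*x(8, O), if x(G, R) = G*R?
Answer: -96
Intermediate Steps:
k(D, M) = 3 (k(D, M) = 4 - 1*1 = 4 - 1 = 3)
O = -4 (O = 2 - 6 = -4)
k(-1, 0)*x(8, O) = 3*(8*(-4)) = 3*(-32) = -96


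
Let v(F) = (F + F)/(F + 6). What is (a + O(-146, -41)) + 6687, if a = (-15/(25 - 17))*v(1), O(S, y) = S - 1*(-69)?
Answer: 185065/28 ≈ 6609.5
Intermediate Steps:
O(S, y) = 69 + S (O(S, y) = S + 69 = 69 + S)
v(F) = 2*F/(6 + F) (v(F) = (2*F)/(6 + F) = 2*F/(6 + F))
a = -15/28 (a = (-15/(25 - 17))*(2*1/(6 + 1)) = (-15/8)*(2*1/7) = (-15*1/8)*(2*1*(1/7)) = -15/8*2/7 = -15/28 ≈ -0.53571)
(a + O(-146, -41)) + 6687 = (-15/28 + (69 - 146)) + 6687 = (-15/28 - 77) + 6687 = -2171/28 + 6687 = 185065/28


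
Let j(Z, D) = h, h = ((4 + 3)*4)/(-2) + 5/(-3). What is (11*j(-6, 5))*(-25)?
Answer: 12925/3 ≈ 4308.3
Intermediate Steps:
h = -47/3 (h = (7*4)*(-½) + 5*(-⅓) = 28*(-½) - 5/3 = -14 - 5/3 = -47/3 ≈ -15.667)
j(Z, D) = -47/3
(11*j(-6, 5))*(-25) = (11*(-47/3))*(-25) = -517/3*(-25) = 12925/3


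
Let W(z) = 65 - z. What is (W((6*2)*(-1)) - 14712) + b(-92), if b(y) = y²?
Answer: -6171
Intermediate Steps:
(W((6*2)*(-1)) - 14712) + b(-92) = ((65 - 6*2*(-1)) - 14712) + (-92)² = ((65 - 12*(-1)) - 14712) + 8464 = ((65 - 1*(-12)) - 14712) + 8464 = ((65 + 12) - 14712) + 8464 = (77 - 14712) + 8464 = -14635 + 8464 = -6171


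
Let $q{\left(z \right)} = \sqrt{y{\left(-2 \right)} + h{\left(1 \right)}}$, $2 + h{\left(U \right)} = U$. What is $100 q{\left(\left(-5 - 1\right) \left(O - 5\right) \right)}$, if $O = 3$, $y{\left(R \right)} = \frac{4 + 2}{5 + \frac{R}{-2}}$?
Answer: $0$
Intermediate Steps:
$h{\left(U \right)} = -2 + U$
$y{\left(R \right)} = \frac{6}{5 - \frac{R}{2}}$ ($y{\left(R \right)} = \frac{6}{5 + R \left(- \frac{1}{2}\right)} = \frac{6}{5 - \frac{R}{2}}$)
$q{\left(z \right)} = 0$ ($q{\left(z \right)} = \sqrt{- \frac{12}{-10 - 2} + \left(-2 + 1\right)} = \sqrt{- \frac{12}{-12} - 1} = \sqrt{\left(-12\right) \left(- \frac{1}{12}\right) - 1} = \sqrt{1 - 1} = \sqrt{0} = 0$)
$100 q{\left(\left(-5 - 1\right) \left(O - 5\right) \right)} = 100 \cdot 0 = 0$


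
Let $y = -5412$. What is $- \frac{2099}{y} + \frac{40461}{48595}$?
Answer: $\frac{320975837}{262996140} \approx 1.2205$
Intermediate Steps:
$- \frac{2099}{y} + \frac{40461}{48595} = - \frac{2099}{-5412} + \frac{40461}{48595} = \left(-2099\right) \left(- \frac{1}{5412}\right) + 40461 \cdot \frac{1}{48595} = \frac{2099}{5412} + \frac{40461}{48595} = \frac{320975837}{262996140}$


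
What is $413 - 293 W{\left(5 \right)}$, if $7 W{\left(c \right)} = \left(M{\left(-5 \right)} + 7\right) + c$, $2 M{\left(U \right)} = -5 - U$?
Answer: $- \frac{625}{7} \approx -89.286$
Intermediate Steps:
$M{\left(U \right)} = - \frac{5}{2} - \frac{U}{2}$ ($M{\left(U \right)} = \frac{-5 - U}{2} = - \frac{5}{2} - \frac{U}{2}$)
$W{\left(c \right)} = 1 + \frac{c}{7}$ ($W{\left(c \right)} = \frac{\left(\left(- \frac{5}{2} - - \frac{5}{2}\right) + 7\right) + c}{7} = \frac{\left(\left(- \frac{5}{2} + \frac{5}{2}\right) + 7\right) + c}{7} = \frac{\left(0 + 7\right) + c}{7} = \frac{7 + c}{7} = 1 + \frac{c}{7}$)
$413 - 293 W{\left(5 \right)} = 413 - 293 \left(1 + \frac{1}{7} \cdot 5\right) = 413 - 293 \left(1 + \frac{5}{7}\right) = 413 - \frac{3516}{7} = - \frac{625}{7}$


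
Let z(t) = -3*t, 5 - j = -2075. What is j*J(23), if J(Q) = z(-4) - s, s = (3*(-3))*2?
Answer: 62400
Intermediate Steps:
j = 2080 (j = 5 - 1*(-2075) = 5 + 2075 = 2080)
s = -18 (s = -9*2 = -18)
J(Q) = 30 (J(Q) = -3*(-4) - 1*(-18) = 12 + 18 = 30)
j*J(23) = 2080*30 = 62400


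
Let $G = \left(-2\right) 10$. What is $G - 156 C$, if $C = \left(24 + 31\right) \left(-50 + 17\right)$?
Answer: $283120$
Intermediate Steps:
$C = -1815$ ($C = 55 \left(-33\right) = -1815$)
$G = -20$
$G - 156 C = -20 - -283140 = -20 + 283140 = 283120$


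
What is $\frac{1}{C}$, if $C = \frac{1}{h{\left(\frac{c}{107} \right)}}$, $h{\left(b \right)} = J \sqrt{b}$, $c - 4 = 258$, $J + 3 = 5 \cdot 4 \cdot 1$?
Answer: $\frac{17 \sqrt{28034}}{107} \approx 26.602$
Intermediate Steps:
$J = 17$ ($J = -3 + 5 \cdot 4 \cdot 1 = -3 + 20 \cdot 1 = -3 + 20 = 17$)
$c = 262$ ($c = 4 + 258 = 262$)
$h{\left(b \right)} = 17 \sqrt{b}$
$C = \frac{\sqrt{28034}}{4454}$ ($C = \frac{1}{17 \sqrt{\frac{262}{107}}} = \frac{1}{17 \frac{\sqrt{28034}}{107}} = \frac{1}{\frac{17}{107} \sqrt{28034}} = \frac{\sqrt{28034}}{4454} \approx 0.037592$)
$\frac{1}{C} = \frac{1}{\frac{1}{4454} \sqrt{28034}} = \frac{17 \sqrt{28034}}{107}$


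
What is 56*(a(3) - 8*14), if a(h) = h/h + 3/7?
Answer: -6192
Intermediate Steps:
a(h) = 10/7 (a(h) = 1 + 3*(⅐) = 1 + 3/7 = 10/7)
56*(a(3) - 8*14) = 56*(10/7 - 8*14) = 56*(10/7 - 112) = 56*(-774/7) = -6192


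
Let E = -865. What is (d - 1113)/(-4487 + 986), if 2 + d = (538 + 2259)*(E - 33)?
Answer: 837607/1167 ≈ 717.74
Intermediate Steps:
d = -2511708 (d = -2 + (538 + 2259)*(-865 - 33) = -2 + 2797*(-898) = -2 - 2511706 = -2511708)
(d - 1113)/(-4487 + 986) = (-2511708 - 1113)/(-4487 + 986) = -2512821/(-3501) = -2512821*(-1/3501) = 837607/1167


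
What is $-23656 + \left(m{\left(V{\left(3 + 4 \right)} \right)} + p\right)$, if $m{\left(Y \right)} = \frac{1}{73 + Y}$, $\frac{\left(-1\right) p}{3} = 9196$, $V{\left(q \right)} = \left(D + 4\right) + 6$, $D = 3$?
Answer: $- \frac{4406983}{86} \approx -51244.0$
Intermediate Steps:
$V{\left(q \right)} = 13$ ($V{\left(q \right)} = \left(3 + 4\right) + 6 = 7 + 6 = 13$)
$p = -27588$ ($p = \left(-3\right) 9196 = -27588$)
$-23656 + \left(m{\left(V{\left(3 + 4 \right)} \right)} + p\right) = -23656 - \left(27588 - \frac{1}{73 + 13}\right) = -23656 - \left(27588 - \frac{1}{86}\right) = -23656 + \left(\frac{1}{86} - 27588\right) = -23656 - \frac{2372567}{86} = - \frac{4406983}{86}$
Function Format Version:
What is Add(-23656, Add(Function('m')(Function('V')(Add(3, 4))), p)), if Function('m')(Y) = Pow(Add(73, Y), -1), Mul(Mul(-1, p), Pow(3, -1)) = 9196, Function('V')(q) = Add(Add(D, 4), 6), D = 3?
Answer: Rational(-4406983, 86) ≈ -51244.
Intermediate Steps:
Function('V')(q) = 13 (Function('V')(q) = Add(Add(3, 4), 6) = Add(7, 6) = 13)
p = -27588 (p = Mul(-3, 9196) = -27588)
Add(-23656, Add(Function('m')(Function('V')(Add(3, 4))), p)) = Add(-23656, Add(Pow(Add(73, 13), -1), -27588)) = Add(-23656, Add(Pow(86, -1), -27588)) = Add(-23656, Add(Rational(1, 86), -27588)) = Add(-23656, Rational(-2372567, 86)) = Rational(-4406983, 86)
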